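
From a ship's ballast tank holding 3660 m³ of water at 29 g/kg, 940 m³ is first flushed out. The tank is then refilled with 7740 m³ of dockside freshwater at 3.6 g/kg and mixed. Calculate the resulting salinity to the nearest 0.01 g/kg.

Remaining after removal: 2,720 m³ at 29 g/kg (salt = 78,880)
After addition: salt = 78,880 + 7,740×3.6 = 106,744; volume = 10,460 m³
S = 106,744 / 10,460 = 10.205 g/kg

10.20 g/kg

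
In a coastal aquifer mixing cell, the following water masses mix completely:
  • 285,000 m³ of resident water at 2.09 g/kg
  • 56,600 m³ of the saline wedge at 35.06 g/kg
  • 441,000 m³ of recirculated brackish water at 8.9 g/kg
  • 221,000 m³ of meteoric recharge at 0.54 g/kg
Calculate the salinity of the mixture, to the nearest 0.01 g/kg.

6.60 g/kg

Salt balance:
salt = 285,000×2.09 + 56,600×35.06 + 441,000×8.9 + 221,000×0.54 = 595,650 + 1,984,396 + 3,924,900 + 119,340 = 6,624,286
volume = 285,000 + 56,600 + 441,000 + 221,000 = 1,003,600 m³
S = 6,624,286 / 1,003,600 = 6.6005 g/kg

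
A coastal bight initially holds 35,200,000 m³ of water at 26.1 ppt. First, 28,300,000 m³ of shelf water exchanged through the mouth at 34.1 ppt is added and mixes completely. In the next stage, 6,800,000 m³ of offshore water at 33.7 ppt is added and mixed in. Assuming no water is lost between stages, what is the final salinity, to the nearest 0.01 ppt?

30.06 ppt

By conservation of dissolved salt,
Initial salt = 35,200,000×26.1 = 918,720,000
After stage 1: salt = 918,720,000 + 28,300,000×34.1 = 1,883,750,000; volume = 63,500,000 m³; S = 29.665 ppt
After stage 2: salt = 1,883,750,000 + 6,800,000×33.7 = 2,112,910,000; volume = 70,300,000 m³
S = 2,112,910,000 / 70,300,000 = 30.0556 ppt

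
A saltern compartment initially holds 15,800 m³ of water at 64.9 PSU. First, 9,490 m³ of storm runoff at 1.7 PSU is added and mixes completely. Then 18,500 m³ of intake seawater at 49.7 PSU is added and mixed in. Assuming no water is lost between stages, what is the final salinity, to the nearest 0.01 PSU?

44.78 PSU

Salt balance:
Initial salt = 15,800×64.9 = 1,025,420
After stage 1: salt = 1,025,420 + 9,490×1.7 = 1,041,553; volume = 25,290 m³; S = 41.184 PSU
After stage 2: salt = 1,041,553 + 18,500×49.7 = 1,961,003; volume = 43,790 m³
S = 1,961,003 / 43,790 = 44.782 PSU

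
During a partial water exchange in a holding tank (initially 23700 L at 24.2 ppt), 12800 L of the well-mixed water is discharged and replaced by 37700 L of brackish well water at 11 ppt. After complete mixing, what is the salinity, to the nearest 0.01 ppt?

13.96 ppt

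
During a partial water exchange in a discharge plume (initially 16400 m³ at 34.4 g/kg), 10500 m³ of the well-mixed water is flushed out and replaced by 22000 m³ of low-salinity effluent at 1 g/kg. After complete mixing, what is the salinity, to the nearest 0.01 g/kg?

8.06 g/kg

Remaining after removal: 5,900 m³ at 34.4 g/kg (salt = 202,960)
After addition: salt = 202,960 + 22,000×1 = 224,960; volume = 27,900 m³
S = 224,960 / 27,900 = 8.0631 g/kg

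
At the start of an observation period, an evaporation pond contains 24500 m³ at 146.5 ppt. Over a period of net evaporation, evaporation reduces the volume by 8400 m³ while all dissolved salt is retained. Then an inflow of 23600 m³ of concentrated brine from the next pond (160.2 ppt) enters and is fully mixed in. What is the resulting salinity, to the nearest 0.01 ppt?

185.64 ppt

After evaporation: salt = 24,500×146.5 = 3,589,250; volume = 24,500 − 8,400 = 16,100 m³
After mixing: salt = 3,589,250 + 23,600×160.2 = 7,369,970; volume = 16,100 + 23,600 = 39,700 m³
S = 7,369,970 / 39,700 = 185.6416 ppt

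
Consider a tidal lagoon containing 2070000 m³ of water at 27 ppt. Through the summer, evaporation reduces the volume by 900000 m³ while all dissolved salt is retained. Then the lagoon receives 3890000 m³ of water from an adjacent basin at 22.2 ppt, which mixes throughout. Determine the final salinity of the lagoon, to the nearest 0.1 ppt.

28.1 ppt

After evaporation: salt = 2,070,000×27 = 55,890,000; volume = 2,070,000 − 900,000 = 1,170,000 m³
After mixing: salt = 55,890,000 + 3,890,000×22.2 = 142,248,000; volume = 1,170,000 + 3,890,000 = 5,060,000 m³
S = 142,248,000 / 5,060,000 = 28.1123 ppt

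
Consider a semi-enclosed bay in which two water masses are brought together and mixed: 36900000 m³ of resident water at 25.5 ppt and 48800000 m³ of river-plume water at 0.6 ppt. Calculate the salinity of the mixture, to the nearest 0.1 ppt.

11.3 ppt

Mass of salt is conserved:
salt = 36,900,000×25.5 + 48,800,000×0.6 = 940,950,000 + 29,280,000 = 970,230,000
volume = 36,900,000 + 48,800,000 = 85,700,000 m³
S = 970,230,000 / 85,700,000 = 11.321 ppt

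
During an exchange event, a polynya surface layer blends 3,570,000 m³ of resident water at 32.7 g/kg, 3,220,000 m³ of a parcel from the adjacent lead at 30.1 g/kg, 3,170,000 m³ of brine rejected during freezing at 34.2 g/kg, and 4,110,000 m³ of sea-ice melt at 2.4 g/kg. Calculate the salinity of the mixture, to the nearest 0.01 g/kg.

23.59 g/kg

Conserving salt mass:
salt = 3,570,000×32.7 + 3,220,000×30.1 + 3,170,000×34.2 + 4,110,000×2.4 = 116,739,000 + 96,922,000 + 108,414,000 + 9,864,000 = 331,939,000
volume = 3,570,000 + 3,220,000 + 3,170,000 + 4,110,000 = 14,070,000 m³
S = 331,939,000 / 14,070,000 = 23.592 g/kg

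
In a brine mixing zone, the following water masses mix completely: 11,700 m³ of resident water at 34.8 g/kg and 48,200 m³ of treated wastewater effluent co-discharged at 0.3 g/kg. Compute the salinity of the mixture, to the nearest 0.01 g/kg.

7.04 g/kg

By conservation of dissolved salt,
salt = 11,700×34.8 + 48,200×0.3 = 407,160 + 14,460 = 421,620
volume = 11,700 + 48,200 = 59,900 m³
S = 421,620 / 59,900 = 7.0387 g/kg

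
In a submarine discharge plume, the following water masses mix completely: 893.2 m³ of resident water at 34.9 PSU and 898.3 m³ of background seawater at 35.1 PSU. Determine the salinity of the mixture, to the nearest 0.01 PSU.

Mass of salt is conserved:
salt = 893.2×34.9 + 898.3×35.1 = 31,172.68 + 31,530.33 = 62,703.01
volume = 893.2 + 898.3 = 1,791.5 m³
S = 62,703.01 / 1,791.5 = 35.0003 PSU

35.00 PSU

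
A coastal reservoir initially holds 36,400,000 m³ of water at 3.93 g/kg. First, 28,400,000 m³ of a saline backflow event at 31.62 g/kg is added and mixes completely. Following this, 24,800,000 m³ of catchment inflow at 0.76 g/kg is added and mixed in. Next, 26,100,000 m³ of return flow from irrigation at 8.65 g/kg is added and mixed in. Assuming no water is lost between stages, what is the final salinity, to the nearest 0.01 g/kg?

Total salt / total volume:
Initial salt = 36,400,000×3.93 = 143,052,000
After stage 1: salt = 143,052,000 + 28,400,000×31.62 = 1,041,060,000; volume = 64,800,000 m³; S = 16.066 g/kg
After stage 2: salt = 1,041,060,000 + 24,800,000×0.76 = 1,059,908,000; volume = 89,600,000 m³; S = 11.829 g/kg
After stage 3: salt = 1,059,908,000 + 26,100,000×8.65 = 1,285,673,000; volume = 115,700,000 m³
S = 1,285,673,000 / 115,700,000 = 11.1121 g/kg

11.11 g/kg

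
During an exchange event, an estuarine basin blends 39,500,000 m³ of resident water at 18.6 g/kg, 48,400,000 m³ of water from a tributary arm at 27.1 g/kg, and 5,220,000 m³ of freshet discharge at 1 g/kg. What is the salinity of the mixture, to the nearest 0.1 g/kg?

Conserving salt mass:
salt = 39,500,000×18.6 + 48,400,000×27.1 + 5,220,000×1 = 734,700,000 + 1,311,640,000 + 5,220,000 = 2,051,560,000
volume = 39,500,000 + 48,400,000 + 5,220,000 = 93,120,000 m³
S = 2,051,560,000 / 93,120,000 = 22.031 g/kg

22.0 g/kg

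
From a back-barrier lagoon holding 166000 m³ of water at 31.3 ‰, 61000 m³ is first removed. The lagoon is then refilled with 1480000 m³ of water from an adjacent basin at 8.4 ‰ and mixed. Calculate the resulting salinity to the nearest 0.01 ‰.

9.92 ‰

Remaining after removal: 105,000 m³ at 31.3 ‰ (salt = 3,286,500)
After addition: salt = 3,286,500 + 1,480,000×8.4 = 15,718,500; volume = 1,585,000 m³
S = 15,718,500 / 1,585,000 = 9.917 ‰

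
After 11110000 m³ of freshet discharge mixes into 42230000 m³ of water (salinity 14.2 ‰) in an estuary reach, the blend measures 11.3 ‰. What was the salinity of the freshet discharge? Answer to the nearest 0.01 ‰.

0.28 ‰

Salt balance: 42,230,000×14.2 + 11,110,000×S = 53,340,000×11.3
599,666,000 + 11,110,000·S = 602,742,000
S = (602,742,000 − 599,666,000) / 11,110,000 = 0.2769 ‰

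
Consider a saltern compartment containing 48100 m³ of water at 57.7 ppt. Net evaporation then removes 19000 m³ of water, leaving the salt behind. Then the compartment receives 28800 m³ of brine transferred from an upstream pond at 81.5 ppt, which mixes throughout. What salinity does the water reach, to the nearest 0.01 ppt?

88.47 ppt

After evaporation: salt = 48,100×57.7 = 2,775,370; volume = 48,100 − 19,000 = 29,100 m³
After mixing: salt = 2,775,370 + 28,800×81.5 = 5,122,570; volume = 29,100 + 28,800 = 57,900 m³
S = 5,122,570 / 57,900 = 88.4727 ppt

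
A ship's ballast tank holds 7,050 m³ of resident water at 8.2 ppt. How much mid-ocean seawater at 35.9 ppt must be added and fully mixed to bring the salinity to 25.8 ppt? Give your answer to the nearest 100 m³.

12300 m³

Salt balance: 7,050×8.2 + V×35.9 = (7,050+V)×25.8
57,810 + 35.9V = 181,890 + 25.8V
124,080 = 10.1V
V = 12,285.15 m³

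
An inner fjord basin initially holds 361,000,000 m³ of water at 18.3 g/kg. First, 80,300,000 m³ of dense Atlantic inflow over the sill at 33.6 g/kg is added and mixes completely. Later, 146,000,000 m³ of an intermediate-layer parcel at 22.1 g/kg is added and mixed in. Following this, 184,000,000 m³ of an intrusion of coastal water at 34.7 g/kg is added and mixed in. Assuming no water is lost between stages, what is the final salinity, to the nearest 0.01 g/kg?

24.52 g/kg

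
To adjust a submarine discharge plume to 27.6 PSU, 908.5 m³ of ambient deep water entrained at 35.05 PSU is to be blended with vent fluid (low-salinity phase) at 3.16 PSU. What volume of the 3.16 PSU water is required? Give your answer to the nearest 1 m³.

Salt balance: 908.5×35.05 + V×3.16 = (908.5+V)×27.6
31,842.925 + 3.16V = 25,074.6 + 27.6V
6,768.325 = 24.44V
V = 276.94 m³

277 m³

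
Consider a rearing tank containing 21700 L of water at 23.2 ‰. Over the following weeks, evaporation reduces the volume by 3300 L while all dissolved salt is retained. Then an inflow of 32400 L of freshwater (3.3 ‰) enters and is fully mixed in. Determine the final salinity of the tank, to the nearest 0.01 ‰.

After evaporation: salt = 21,700×23.2 = 503,440; volume = 21,700 − 3,300 = 18,400 L
After mixing: salt = 503,440 + 32,400×3.3 = 610,360; volume = 18,400 + 32,400 = 50,800 L
S = 610,360 / 50,800 = 12.015 ‰

12.01 ‰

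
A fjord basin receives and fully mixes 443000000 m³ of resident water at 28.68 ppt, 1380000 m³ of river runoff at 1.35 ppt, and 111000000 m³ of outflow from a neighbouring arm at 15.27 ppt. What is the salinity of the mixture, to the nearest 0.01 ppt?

25.93 ppt

Conserving salt mass:
salt = 443,000,000×28.68 + 1,380,000×1.35 + 111,000,000×15.27 = 12,705,240,000 + 1,863,000 + 1,694,970,000 = 14,402,073,000
volume = 443,000,000 + 1,380,000 + 111,000,000 = 555,380,000 m³
S = 14,402,073,000 / 555,380,000 = 25.9319 ppt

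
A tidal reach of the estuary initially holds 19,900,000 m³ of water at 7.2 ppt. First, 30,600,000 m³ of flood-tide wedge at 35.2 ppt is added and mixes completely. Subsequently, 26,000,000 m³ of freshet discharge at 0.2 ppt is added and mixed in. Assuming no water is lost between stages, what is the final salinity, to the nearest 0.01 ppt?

Total salt / total volume:
Initial salt = 19,900,000×7.2 = 143,280,000
After stage 1: salt = 143,280,000 + 30,600,000×35.2 = 1,220,400,000; volume = 50,500,000 m³; S = 24.166 ppt
After stage 2: salt = 1,220,400,000 + 26,000,000×0.2 = 1,225,600,000; volume = 76,500,000 m³
S = 1,225,600,000 / 76,500,000 = 16.0209 ppt

16.02 ppt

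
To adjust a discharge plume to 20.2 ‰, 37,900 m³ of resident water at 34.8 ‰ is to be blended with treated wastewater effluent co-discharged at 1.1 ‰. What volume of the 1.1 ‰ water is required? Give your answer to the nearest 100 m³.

29000 m³

Salt balance: 37,900×34.8 + V×1.1 = (37,900+V)×20.2
1,318,920 + 1.1V = 765,580 + 20.2V
553,340 = 19.1V
V = 28,970.68 m³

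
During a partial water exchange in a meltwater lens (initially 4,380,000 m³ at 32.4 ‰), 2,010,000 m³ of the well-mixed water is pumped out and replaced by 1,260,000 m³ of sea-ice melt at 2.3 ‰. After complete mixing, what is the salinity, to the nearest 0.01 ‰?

21.95 ‰

Remaining after removal: 2,370,000 m³ at 32.4 ‰ (salt = 76,788,000)
After addition: salt = 76,788,000 + 1,260,000×2.3 = 79,686,000; volume = 3,630,000 m³
S = 79,686,000 / 3,630,000 = 21.9521 ‰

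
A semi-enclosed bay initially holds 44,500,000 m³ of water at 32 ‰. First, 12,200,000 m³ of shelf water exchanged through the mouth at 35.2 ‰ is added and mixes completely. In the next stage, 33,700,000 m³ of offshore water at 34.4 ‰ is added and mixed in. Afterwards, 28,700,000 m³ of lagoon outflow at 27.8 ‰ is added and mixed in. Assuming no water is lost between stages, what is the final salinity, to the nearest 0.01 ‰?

Total salt / total volume:
Initial salt = 44,500,000×32 = 1,424,000,000
After stage 1: salt = 1,424,000,000 + 12,200,000×35.2 = 1,853,440,000; volume = 56,700,000 m³; S = 32.689 ‰
After stage 2: salt = 1,853,440,000 + 33,700,000×34.4 = 3,012,720,000; volume = 90,400,000 m³; S = 33.327 ‰
After stage 3: salt = 3,012,720,000 + 28,700,000×27.8 = 3,810,580,000; volume = 119,100,000 m³
S = 3,810,580,000 / 119,100,000 = 31.9948 ‰

31.99 ‰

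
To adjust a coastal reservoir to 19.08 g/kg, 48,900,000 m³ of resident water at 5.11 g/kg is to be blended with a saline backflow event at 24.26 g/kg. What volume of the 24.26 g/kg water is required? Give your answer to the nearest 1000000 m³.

Salt balance: 48,900,000×5.11 + V×24.26 = (48,900,000+V)×19.08
249,879,000 + 24.26V = 933,012,000 + 19.08V
683,133,000 = 5.18V
V = 131,878,957.53 m³

132000000 m³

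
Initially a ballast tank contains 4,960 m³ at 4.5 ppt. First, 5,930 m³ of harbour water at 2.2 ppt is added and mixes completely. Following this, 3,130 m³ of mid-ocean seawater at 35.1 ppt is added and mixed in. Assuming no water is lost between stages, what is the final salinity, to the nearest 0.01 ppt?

By conservation of dissolved salt,
Initial salt = 4,960×4.5 = 22,320
After stage 1: salt = 22,320 + 5,930×2.2 = 35,366; volume = 10,890 m³; S = 3.248 ppt
After stage 2: salt = 35,366 + 3,130×35.1 = 145,229; volume = 14,020 m³
S = 145,229 / 14,020 = 10.3587 ppt

10.36 ppt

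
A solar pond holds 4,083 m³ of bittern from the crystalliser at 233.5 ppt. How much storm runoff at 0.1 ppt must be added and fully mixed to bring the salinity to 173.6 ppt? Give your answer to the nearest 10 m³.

Salt balance: 4,083×233.5 + V×0.1 = (4,083+V)×173.6
953,380.5 + 0.1V = 708,808.8 + 173.6V
244,571.7 = 173.5V
V = 1,409.64 m³

1410 m³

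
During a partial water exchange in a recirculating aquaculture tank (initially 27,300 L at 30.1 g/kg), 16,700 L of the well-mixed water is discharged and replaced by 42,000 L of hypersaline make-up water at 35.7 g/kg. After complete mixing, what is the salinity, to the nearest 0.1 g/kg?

Remaining after removal: 10,600 L at 30.1 g/kg (salt = 319,060)
After addition: salt = 319,060 + 42,000×35.7 = 1,818,460; volume = 52,600 L
S = 1,818,460 / 52,600 = 34.5715 g/kg

34.6 g/kg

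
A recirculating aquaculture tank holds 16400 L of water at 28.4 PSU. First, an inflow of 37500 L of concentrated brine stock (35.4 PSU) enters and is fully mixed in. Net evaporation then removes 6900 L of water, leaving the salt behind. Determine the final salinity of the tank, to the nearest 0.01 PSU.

After mixing: salt = 16,400×28.4 + 37,500×35.4 = 1,793,260; volume = 53,900 L
After evaporation: salt unchanged = 1,793,260; volume = 53,900 − 6,900 = 47,000 L
S = 1,793,260 / 47,000 = 38.1545 PSU

38.15 PSU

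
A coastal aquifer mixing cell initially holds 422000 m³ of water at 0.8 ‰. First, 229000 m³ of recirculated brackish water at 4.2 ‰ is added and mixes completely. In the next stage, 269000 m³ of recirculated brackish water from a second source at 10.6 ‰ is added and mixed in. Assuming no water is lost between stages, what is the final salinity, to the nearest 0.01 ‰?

4.51 ‰

Mass of salt is conserved:
Initial salt = 422,000×0.8 = 337,600
After stage 1: salt = 337,600 + 229,000×4.2 = 1,299,400; volume = 651,000 m³; S = 1.996 ‰
After stage 2: salt = 1,299,400 + 269,000×10.6 = 4,150,800; volume = 920,000 m³
S = 4,150,800 / 920,000 = 4.5117 ‰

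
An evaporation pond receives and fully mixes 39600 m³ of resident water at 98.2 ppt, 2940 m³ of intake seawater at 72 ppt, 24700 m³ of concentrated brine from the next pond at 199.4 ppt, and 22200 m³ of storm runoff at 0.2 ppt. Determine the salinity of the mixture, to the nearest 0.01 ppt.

100.96 ppt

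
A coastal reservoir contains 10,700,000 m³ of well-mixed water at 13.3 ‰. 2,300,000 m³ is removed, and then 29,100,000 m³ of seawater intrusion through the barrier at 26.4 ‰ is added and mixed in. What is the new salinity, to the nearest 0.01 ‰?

Remaining after removal: 8,400,000 m³ at 13.3 ‰ (salt = 111,720,000)
After addition: salt = 111,720,000 + 29,100,000×26.4 = 879,960,000; volume = 37,500,000 m³
S = 879,960,000 / 37,500,000 = 23.4656 ‰

23.47 ‰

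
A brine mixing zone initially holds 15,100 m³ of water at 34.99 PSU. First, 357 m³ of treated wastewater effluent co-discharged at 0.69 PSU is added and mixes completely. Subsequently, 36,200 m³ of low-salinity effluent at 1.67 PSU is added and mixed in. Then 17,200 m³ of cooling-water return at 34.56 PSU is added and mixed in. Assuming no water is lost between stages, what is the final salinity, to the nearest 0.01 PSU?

Salt balance:
Initial salt = 15,100×34.99 = 528,349
After stage 1: salt = 528,349 + 357×0.69 = 528,595.33; volume = 15,457 m³; S = 34.198 PSU
After stage 2: salt = 528,595.33 + 36,200×1.67 = 589,049.33; volume = 51,657 m³; S = 11.403 PSU
After stage 3: salt = 589,049.33 + 17,200×34.56 = 1,183,481.33; volume = 68,857 m³
S = 1,183,481.33 / 68,857 = 17.1875 PSU

17.19 PSU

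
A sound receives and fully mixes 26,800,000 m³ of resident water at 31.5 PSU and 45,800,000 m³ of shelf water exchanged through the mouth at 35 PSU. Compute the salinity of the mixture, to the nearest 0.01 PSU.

33.71 PSU

Salt balance:
salt = 26,800,000×31.5 + 45,800,000×35 = 844,200,000 + 1,603,000,000 = 2,447,200,000
volume = 26,800,000 + 45,800,000 = 72,600,000 m³
S = 2,447,200,000 / 72,600,000 = 33.708 PSU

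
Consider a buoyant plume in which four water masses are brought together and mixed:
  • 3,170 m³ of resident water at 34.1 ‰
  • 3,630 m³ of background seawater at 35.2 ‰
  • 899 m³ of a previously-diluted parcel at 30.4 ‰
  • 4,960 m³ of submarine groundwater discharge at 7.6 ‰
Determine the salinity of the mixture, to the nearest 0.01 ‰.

23.77 ‰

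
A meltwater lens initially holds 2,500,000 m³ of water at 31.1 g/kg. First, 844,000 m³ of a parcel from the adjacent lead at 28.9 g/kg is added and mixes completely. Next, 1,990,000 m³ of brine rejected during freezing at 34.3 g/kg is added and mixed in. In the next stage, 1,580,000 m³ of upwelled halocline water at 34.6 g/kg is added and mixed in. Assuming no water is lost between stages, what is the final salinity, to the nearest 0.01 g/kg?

32.55 g/kg

Mass of salt is conserved:
Initial salt = 2,500,000×31.1 = 77,750,000
After stage 1: salt = 77,750,000 + 844,000×28.9 = 102,141,600; volume = 3,344,000 m³; S = 30.545 g/kg
After stage 2: salt = 102,141,600 + 1,990,000×34.3 = 170,398,600; volume = 5,334,000 m³; S = 31.946 g/kg
After stage 3: salt = 170,398,600 + 1,580,000×34.6 = 225,066,600; volume = 6,914,000 m³
S = 225,066,600 / 6,914,000 = 32.5523 g/kg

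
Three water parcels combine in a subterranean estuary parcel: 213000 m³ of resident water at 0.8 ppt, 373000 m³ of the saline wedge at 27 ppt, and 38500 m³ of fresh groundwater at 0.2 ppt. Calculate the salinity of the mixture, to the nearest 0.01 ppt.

16.41 ppt

Weighted by volume,
salt = 213,000×0.8 + 373,000×27 + 38,500×0.2 = 170,400 + 10,071,000 + 7,700 = 10,249,100
volume = 213,000 + 373,000 + 38,500 = 624,500 m³
S = 10,249,100 / 624,500 = 16.4117 ppt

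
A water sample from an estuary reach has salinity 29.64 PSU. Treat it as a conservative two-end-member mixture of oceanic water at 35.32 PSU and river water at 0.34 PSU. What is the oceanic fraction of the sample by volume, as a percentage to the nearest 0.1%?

Let g be the oceanic fraction. Salt balance per unit volume:
g×35.32 + (1−g)×0.34 = 29.64
g = (29.64 − 0.34) / (35.32 − 0.34) = 29.3/34.98 = 0.8376

83.8%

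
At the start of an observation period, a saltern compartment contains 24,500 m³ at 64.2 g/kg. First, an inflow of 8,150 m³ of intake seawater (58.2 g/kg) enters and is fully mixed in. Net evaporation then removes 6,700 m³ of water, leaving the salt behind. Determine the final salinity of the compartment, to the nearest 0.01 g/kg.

78.89 g/kg

After mixing: salt = 24,500×64.2 + 8,150×58.2 = 2,047,230; volume = 32,650 m³
After evaporation: salt unchanged = 2,047,230; volume = 32,650 − 6,700 = 25,950 m³
S = 2,047,230 / 25,950 = 78.8913 g/kg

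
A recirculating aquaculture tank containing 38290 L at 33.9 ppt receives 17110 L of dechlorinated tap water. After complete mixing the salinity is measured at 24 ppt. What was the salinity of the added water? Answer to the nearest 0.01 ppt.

Salt balance: 38,290×33.9 + 17,110×S = 55,400×24
1,298,031 + 17,110·S = 1,329,600
S = (1,329,600 − 1,298,031) / 17,110 = 1.8451 ppt

1.85 ppt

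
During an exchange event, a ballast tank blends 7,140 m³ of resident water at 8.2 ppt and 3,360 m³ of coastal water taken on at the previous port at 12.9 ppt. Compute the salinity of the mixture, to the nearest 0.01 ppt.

9.70 ppt

By conservation of dissolved salt,
salt = 7,140×8.2 + 3,360×12.9 = 58,548 + 43,344 = 101,892
volume = 7,140 + 3,360 = 10,500 m³
S = 101,892 / 10,500 = 9.704 ppt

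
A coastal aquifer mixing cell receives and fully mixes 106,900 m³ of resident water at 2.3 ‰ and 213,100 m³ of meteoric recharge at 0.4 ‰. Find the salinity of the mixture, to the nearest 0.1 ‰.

1.0 ‰

Total salt / total volume:
salt = 106,900×2.3 + 213,100×0.4 = 245,870 + 85,240 = 331,110
volume = 106,900 + 213,100 = 320,000 m³
S = 331,110 / 320,000 = 1.035 ‰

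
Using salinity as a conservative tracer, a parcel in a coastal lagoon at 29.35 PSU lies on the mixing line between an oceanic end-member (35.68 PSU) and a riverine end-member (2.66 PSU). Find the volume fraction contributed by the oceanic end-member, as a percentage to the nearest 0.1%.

Let g be the oceanic fraction. Salt balance per unit volume:
g×35.68 + (1−g)×2.66 = 29.35
g = (29.35 − 2.66) / (35.68 − 2.66) = 26.69/33.02 = 0.8083

80.8%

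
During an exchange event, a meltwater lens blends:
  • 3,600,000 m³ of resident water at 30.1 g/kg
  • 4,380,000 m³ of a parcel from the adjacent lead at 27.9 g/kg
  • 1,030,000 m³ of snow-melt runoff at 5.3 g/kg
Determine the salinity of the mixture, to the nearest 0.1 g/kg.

Total salt / total volume:
salt = 3,600,000×30.1 + 4,380,000×27.9 + 1,030,000×5.3 = 108,360,000 + 122,202,000 + 5,459,000 = 236,021,000
volume = 3,600,000 + 4,380,000 + 1,030,000 = 9,010,000 m³
S = 236,021,000 / 9,010,000 = 26.195 g/kg

26.2 g/kg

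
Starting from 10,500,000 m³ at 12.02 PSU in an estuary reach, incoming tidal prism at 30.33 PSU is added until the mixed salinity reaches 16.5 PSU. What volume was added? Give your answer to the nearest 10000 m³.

3400000 m³

Salt balance: 10,500,000×12.02 + V×30.33 = (10,500,000+V)×16.5
126,210,000 + 30.33V = 173,250,000 + 16.5V
47,040,000 = 13.83V
V = 3,401,301.52 m³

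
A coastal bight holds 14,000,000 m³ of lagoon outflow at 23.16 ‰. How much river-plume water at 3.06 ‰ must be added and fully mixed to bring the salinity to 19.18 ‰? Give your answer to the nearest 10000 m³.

3460000 m³

Salt balance: 14,000,000×23.16 + V×3.06 = (14,000,000+V)×19.18
324,240,000 + 3.06V = 268,520,000 + 19.18V
55,720,000 = 16.12V
V = 3,456,575.68 m³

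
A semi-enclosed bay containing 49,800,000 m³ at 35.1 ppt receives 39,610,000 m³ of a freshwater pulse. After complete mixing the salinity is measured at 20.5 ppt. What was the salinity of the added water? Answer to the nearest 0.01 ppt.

2.14 ppt

Salt balance: 49,800,000×35.1 + 39,610,000×S = 89,410,000×20.5
1,747,980,000 + 39,610,000·S = 1,832,905,000
S = (1,832,905,000 − 1,747,980,000) / 39,610,000 = 2.144 ppt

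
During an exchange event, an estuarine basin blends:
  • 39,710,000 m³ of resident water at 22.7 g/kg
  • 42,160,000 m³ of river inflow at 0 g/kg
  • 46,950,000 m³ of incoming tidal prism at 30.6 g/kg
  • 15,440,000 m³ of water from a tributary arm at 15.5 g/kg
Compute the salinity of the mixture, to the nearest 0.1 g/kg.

Salt balance:
salt = 39,710,000×22.7 + 42,160,000×0 + 46,950,000×30.6 + 15,440,000×15.5 = 901,417,000 + 0 + 1,436,670,000 + 239,320,000 = 2,577,407,000
volume = 39,710,000 + 42,160,000 + 46,950,000 + 15,440,000 = 144,260,000 m³
S = 2,577,407,000 / 144,260,000 = 17.866 g/kg

17.9 g/kg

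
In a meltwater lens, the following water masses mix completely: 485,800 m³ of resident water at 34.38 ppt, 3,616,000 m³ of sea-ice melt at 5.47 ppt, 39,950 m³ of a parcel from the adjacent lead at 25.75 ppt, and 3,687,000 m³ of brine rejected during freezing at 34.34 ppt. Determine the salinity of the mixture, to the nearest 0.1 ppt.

21.0 ppt

Total salt / total volume:
salt = 485,800×34.38 + 3,616,000×5.47 + 39,950×25.75 + 3,687,000×34.34 = 16,701,804 + 19,779,520 + 1,028,712.5 + 126,611,580 = 164,121,616.5
volume = 485,800 + 3,616,000 + 39,950 + 3,687,000 = 7,828,750 m³
S = 164,121,616.5 / 7,828,750 = 20.964 ppt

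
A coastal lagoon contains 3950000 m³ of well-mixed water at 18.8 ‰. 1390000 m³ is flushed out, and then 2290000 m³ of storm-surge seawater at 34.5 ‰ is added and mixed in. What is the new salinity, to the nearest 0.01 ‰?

Remaining after removal: 2,560,000 m³ at 18.8 ‰ (salt = 48,128,000)
After addition: salt = 48,128,000 + 2,290,000×34.5 = 127,133,000; volume = 4,850,000 m³
S = 127,133,000 / 4,850,000 = 26.213 ‰

26.21 ‰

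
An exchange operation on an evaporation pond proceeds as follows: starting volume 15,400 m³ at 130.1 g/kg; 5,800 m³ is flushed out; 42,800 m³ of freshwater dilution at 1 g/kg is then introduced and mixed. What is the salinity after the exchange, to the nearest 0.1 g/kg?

24.7 g/kg

Remaining after removal: 9,600 m³ at 130.1 g/kg (salt = 1,248,960)
After addition: salt = 1,248,960 + 42,800×1 = 1,291,760; volume = 52,400 m³
S = 1,291,760 / 52,400 = 24.6519 g/kg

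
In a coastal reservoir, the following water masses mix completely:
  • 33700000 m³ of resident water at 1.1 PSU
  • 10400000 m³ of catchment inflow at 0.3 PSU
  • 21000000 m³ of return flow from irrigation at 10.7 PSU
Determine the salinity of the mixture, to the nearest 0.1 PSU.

4.1 PSU

Salt balance:
salt = 33,700,000×1.1 + 10,400,000×0.3 + 21,000,000×10.7 = 37,070,000 + 3,120,000 + 224,700,000 = 264,890,000
volume = 33,700,000 + 10,400,000 + 21,000,000 = 65,100,000 m³
S = 264,890,000 / 65,100,000 = 4.069 PSU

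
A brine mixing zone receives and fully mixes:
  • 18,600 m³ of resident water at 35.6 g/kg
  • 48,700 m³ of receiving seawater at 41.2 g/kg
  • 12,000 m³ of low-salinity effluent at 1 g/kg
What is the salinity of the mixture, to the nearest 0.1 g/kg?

Salt balance:
salt = 18,600×35.6 + 48,700×41.2 + 12,000×1 = 662,160 + 2,006,440 + 12,000 = 2,680,600
volume = 18,600 + 48,700 + 12,000 = 79,300 m³
S = 2,680,600 / 79,300 = 33.803 g/kg

33.8 g/kg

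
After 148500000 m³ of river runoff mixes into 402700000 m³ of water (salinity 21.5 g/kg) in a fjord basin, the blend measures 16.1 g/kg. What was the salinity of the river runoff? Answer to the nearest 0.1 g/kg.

Salt balance: 402,700,000×21.5 + 148,500,000×S = 551,200,000×16.1
8,658,050,000 + 148,500,000·S = 8,874,320,000
S = (8,874,320,000 − 8,658,050,000) / 148,500,000 = 1.4564 g/kg

1.5 g/kg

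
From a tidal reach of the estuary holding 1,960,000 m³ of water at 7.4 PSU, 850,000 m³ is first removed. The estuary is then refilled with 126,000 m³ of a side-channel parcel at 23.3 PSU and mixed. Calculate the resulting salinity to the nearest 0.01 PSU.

9.02 PSU

Remaining after removal: 1,110,000 m³ at 7.4 PSU (salt = 8,214,000)
After addition: salt = 8,214,000 + 126,000×23.3 = 11,149,800; volume = 1,236,000 m³
S = 11,149,800 / 1,236,000 = 9.0209 PSU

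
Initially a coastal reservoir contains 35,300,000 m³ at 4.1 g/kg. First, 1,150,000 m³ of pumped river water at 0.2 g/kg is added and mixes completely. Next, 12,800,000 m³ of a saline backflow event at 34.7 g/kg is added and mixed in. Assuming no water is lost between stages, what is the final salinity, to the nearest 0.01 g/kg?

By conservation of dissolved salt,
Initial salt = 35,300,000×4.1 = 144,730,000
After stage 1: salt = 144,730,000 + 1,150,000×0.2 = 144,960,000; volume = 36,450,000 m³; S = 3.977 g/kg
After stage 2: salt = 144,960,000 + 12,800,000×34.7 = 589,120,000; volume = 49,250,000 m³
S = 589,120,000 / 49,250,000 = 11.9618 g/kg

11.96 g/kg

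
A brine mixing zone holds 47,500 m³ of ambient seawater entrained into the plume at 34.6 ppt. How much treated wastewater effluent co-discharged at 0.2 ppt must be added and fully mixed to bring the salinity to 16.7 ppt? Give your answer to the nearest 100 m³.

Salt balance: 47,500×34.6 + V×0.2 = (47,500+V)×16.7
1,643,500 + 0.2V = 793,250 + 16.7V
850,250 = 16.5V
V = 51,530.3 m³

51500 m³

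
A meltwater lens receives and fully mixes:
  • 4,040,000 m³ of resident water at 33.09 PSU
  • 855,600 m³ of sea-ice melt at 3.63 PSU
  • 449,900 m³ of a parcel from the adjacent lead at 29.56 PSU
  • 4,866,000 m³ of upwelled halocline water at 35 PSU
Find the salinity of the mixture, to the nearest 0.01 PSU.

By conservation of dissolved salt,
salt = 4,040,000×33.09 + 855,600×3.63 + 449,900×29.56 + 4,866,000×35 = 133,683,600 + 3,105,828 + 13,299,044 + 170,310,000 = 320,398,472
volume = 4,040,000 + 855,600 + 449,900 + 4,866,000 = 10,211,500 m³
S = 320,398,472 / 10,211,500 = 31.3762 PSU

31.38 PSU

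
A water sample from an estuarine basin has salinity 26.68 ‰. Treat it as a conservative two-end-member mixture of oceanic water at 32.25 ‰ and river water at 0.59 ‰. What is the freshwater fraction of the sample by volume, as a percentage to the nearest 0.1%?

17.6%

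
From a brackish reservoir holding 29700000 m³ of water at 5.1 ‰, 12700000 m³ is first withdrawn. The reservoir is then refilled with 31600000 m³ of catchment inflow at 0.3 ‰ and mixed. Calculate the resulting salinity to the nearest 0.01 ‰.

1.98 ‰

Remaining after removal: 17,000,000 m³ at 5.1 ‰ (salt = 86,700,000)
After addition: salt = 86,700,000 + 31,600,000×0.3 = 96,180,000; volume = 48,600,000 m³
S = 96,180,000 / 48,600,000 = 1.979 ‰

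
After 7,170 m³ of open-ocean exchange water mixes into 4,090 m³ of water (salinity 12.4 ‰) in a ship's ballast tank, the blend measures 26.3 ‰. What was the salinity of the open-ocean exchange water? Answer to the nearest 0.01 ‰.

34.23 ‰

Salt balance: 4,090×12.4 + 7,170×S = 11,260×26.3
50,716 + 7,170·S = 296,138
S = (296,138 − 50,716) / 7,170 = 34.229 ‰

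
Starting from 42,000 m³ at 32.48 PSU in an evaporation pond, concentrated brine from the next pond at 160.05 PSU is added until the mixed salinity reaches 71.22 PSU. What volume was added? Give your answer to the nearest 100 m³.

18300 m³

Salt balance: 42,000×32.48 + V×160.05 = (42,000+V)×71.22
1,364,160 + 160.05V = 2,991,240 + 71.22V
1,627,080 = 88.83V
V = 18,316.78 m³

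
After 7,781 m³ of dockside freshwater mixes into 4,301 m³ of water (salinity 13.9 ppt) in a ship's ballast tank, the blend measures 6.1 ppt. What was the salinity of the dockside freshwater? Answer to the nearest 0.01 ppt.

Salt balance: 4,301×13.9 + 7,781×S = 12,082×6.1
59,783.9 + 7,781·S = 73,700.2
S = (73,700.2 − 59,783.9) / 7,781 = 1.7885 ppt

1.79 ppt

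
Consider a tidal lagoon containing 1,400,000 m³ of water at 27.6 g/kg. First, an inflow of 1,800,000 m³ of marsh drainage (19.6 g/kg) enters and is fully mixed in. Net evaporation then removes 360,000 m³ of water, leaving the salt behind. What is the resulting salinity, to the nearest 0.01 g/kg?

26.03 g/kg

After mixing: salt = 1,400,000×27.6 + 1,800,000×19.6 = 73,920,000; volume = 3,200,000 m³
After evaporation: salt unchanged = 73,920,000; volume = 3,200,000 − 360,000 = 2,840,000 m³
S = 73,920,000 / 2,840,000 = 26.0282 g/kg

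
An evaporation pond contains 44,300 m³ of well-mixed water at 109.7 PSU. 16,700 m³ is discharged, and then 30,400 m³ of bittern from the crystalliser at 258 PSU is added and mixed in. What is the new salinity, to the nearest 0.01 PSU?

187.43 PSU

Remaining after removal: 27,600 m³ at 109.7 PSU (salt = 3,027,720)
After addition: salt = 3,027,720 + 30,400×258 = 10,870,920; volume = 58,000 m³
S = 10,870,920 / 58,000 = 187.4297 PSU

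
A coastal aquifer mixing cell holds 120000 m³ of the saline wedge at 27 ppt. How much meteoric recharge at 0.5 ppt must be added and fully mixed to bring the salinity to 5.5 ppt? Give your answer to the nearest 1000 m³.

516000 m³

Salt balance: 120,000×27 + V×0.5 = (120,000+V)×5.5
3,240,000 + 0.5V = 660,000 + 5.5V
2,580,000 = 5V
V = 516,000 m³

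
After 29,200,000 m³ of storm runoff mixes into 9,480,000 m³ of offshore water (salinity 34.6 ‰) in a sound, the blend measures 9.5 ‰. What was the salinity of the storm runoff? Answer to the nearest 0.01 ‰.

Salt balance: 9,480,000×34.6 + 29,200,000×S = 38,680,000×9.5
328,008,000 + 29,200,000·S = 367,460,000
S = (367,460,000 − 328,008,000) / 29,200,000 = 1.3511 ‰

1.35 ‰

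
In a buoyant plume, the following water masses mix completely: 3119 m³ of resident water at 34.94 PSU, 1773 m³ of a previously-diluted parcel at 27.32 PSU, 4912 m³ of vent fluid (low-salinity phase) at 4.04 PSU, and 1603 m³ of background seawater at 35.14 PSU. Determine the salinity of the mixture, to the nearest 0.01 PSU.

20.48 PSU

Salt balance:
salt = 3,119×34.94 + 1,773×27.32 + 4,912×4.04 + 1,603×35.14 = 108,977.86 + 48,438.36 + 19,844.48 + 56,329.42 = 233,590.12
volume = 3,119 + 1,773 + 4,912 + 1,603 = 11,407 m³
S = 233,590.12 / 11,407 = 20.4778 PSU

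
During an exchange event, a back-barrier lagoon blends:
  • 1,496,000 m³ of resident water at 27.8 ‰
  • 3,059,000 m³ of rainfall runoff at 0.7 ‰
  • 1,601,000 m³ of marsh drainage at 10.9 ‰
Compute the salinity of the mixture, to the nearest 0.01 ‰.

9.94 ‰

Conserving salt mass:
salt = 1,496,000×27.8 + 3,059,000×0.7 + 1,601,000×10.9 = 41,588,800 + 2,141,300 + 17,450,900 = 61,181,000
volume = 1,496,000 + 3,059,000 + 1,601,000 = 6,156,000 m³
S = 61,181,000 / 6,156,000 = 9.9384 ‰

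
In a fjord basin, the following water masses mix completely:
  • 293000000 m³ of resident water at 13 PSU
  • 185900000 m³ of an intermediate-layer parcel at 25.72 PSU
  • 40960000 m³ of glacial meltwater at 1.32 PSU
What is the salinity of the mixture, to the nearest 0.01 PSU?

16.63 PSU

Mass of salt is conserved:
salt = 293,000,000×13 + 185,900,000×25.72 + 40,960,000×1.32 = 3,809,000,000 + 4,781,348,000 + 54,067,200 = 8,644,415,200
volume = 293,000,000 + 185,900,000 + 40,960,000 = 519,860,000 m³
S = 8,644,415,200 / 519,860,000 = 16.6284 PSU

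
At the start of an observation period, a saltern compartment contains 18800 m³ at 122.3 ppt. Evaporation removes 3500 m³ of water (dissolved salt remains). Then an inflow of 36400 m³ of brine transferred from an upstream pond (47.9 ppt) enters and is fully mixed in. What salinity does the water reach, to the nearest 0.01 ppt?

78.20 ppt

After evaporation: salt = 18,800×122.3 = 2,299,240; volume = 18,800 − 3,500 = 15,300 m³
After mixing: salt = 2,299,240 + 36,400×47.9 = 4,042,800; volume = 15,300 + 36,400 = 51,700 m³
S = 4,042,800 / 51,700 = 78.1973 ppt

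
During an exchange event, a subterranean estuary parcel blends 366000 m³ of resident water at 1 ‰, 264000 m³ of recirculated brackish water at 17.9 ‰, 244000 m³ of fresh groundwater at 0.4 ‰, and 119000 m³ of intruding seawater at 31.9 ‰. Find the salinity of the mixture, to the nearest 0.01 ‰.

9.05 ‰

Conserving salt mass:
salt = 366,000×1 + 264,000×17.9 + 244,000×0.4 + 119,000×31.9 = 366,000 + 4,725,600 + 97,600 + 3,796,100 = 8,985,300
volume = 366,000 + 264,000 + 244,000 + 119,000 = 993,000 m³
S = 8,985,300 / 993,000 = 9.0486 ‰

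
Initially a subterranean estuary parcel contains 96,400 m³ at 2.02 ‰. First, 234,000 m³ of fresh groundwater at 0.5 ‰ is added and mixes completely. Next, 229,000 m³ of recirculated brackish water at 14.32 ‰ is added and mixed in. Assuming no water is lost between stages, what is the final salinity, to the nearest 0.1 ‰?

6.4 ‰

By conservation of dissolved salt,
Initial salt = 96,400×2.02 = 194,728
After stage 1: salt = 194,728 + 234,000×0.5 = 311,728; volume = 330,400 m³; S = 0.943 ‰
After stage 2: salt = 311,728 + 229,000×14.32 = 3,591,008; volume = 559,400 m³
S = 3,591,008 / 559,400 = 6.4194 ‰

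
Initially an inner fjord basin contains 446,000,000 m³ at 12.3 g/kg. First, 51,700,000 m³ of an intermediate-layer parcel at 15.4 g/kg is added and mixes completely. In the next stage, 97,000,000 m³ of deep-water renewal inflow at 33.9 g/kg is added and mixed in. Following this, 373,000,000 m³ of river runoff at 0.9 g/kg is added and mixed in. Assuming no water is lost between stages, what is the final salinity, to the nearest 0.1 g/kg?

By conservation of dissolved salt,
Initial salt = 446,000,000×12.3 = 5,485,800,000
After stage 1: salt = 5,485,800,000 + 51,700,000×15.4 = 6,281,980,000; volume = 497,700,000 m³; S = 12.622 g/kg
After stage 2: salt = 6,281,980,000 + 97,000,000×33.9 = 9,570,280,000; volume = 594,700,000 m³; S = 16.093 g/kg
After stage 3: salt = 9,570,280,000 + 373,000,000×0.9 = 9,905,980,000; volume = 967,700,000 m³
S = 9,905,980,000 / 967,700,000 = 10.2366 g/kg

10.2 g/kg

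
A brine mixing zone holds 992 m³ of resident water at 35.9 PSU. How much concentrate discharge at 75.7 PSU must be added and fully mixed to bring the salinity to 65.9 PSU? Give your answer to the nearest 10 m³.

Salt balance: 992×35.9 + V×75.7 = (992+V)×65.9
35,612.8 + 75.7V = 65,372.8 + 65.9V
29,760 = 9.8V
V = 3,036.73 m³

3040 m³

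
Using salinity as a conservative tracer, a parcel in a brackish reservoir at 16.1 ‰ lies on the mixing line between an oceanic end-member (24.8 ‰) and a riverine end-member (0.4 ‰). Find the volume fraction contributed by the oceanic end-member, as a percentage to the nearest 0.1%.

64.3%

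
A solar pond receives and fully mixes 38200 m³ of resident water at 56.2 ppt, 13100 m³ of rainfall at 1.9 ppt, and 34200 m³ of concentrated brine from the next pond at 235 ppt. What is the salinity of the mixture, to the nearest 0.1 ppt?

119.4 ppt

Mass of salt is conserved:
salt = 38,200×56.2 + 13,100×1.9 + 34,200×235 = 2,146,840 + 24,890 + 8,037,000 = 10,208,730
volume = 38,200 + 13,100 + 34,200 = 85,500 m³
S = 10,208,730 / 85,500 = 119.4 ppt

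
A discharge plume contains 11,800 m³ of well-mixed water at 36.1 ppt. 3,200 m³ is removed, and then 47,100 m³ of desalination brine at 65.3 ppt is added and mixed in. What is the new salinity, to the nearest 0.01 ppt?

60.79 ppt

Remaining after removal: 8,600 m³ at 36.1 ppt (salt = 310,460)
After addition: salt = 310,460 + 47,100×65.3 = 3,386,090; volume = 55,700 m³
S = 3,386,090 / 55,700 = 60.7916 ppt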